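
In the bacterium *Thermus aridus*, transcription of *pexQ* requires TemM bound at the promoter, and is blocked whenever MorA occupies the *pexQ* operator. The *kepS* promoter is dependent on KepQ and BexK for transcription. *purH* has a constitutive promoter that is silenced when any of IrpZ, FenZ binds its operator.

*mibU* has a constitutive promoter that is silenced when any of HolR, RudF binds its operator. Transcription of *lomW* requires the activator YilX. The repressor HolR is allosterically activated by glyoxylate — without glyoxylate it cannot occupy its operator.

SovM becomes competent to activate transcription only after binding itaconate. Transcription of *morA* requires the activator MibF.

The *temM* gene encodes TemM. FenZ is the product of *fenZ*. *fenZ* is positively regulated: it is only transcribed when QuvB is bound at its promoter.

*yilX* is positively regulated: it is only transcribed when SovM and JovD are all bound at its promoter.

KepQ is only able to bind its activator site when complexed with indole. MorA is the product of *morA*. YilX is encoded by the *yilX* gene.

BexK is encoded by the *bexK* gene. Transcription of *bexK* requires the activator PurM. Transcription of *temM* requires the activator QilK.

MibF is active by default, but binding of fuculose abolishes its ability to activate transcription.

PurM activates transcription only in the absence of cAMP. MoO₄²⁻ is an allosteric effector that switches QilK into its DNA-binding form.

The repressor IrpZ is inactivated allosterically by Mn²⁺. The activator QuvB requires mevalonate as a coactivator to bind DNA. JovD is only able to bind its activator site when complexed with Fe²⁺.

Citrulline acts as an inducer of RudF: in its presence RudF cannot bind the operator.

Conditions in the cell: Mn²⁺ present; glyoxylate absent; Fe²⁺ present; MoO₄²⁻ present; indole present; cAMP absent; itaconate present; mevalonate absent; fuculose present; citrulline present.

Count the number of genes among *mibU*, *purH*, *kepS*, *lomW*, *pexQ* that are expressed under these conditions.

Glyoxylate is absent, so HolR is inactive.
Citrulline is present, so RudF is inactive.
With no repressor bound, *mibU* is transcribed.
→ *mibU* is ON.
Mn²⁺ is present, so IrpZ is inactive.
Mevalonate is absent, so QuvB is inactive.
Required activator QuvB is absent, so *fenZ* is not transcribed.
So FenZ is not produced.
With no repressor bound, *purH* is transcribed.
→ *purH* is ON.
Indole is present, so KepQ is active.
cAMP is absent, so PurM is active.
No repressor is bound and PurM is active, so *bexK* is transcribed.
So BexK is produced and active.
No repressor is bound and KepQ and BexK are active, so *kepS* is transcribed.
→ *kepS* is ON.
Itaconate is present, so SovM is active.
Fe²⁺ is present, so JovD is active.
No repressor is bound and SovM and JovD are active, so *yilX* is transcribed.
So YilX is produced and active.
No repressor is bound and YilX is active, so *lomW* is transcribed.
→ *lomW* is ON.
Fuculose is present, so MibF is inactive.
Required activator MibF is absent, so *morA* is not transcribed.
So MorA is not produced.
MoO₄²⁻ is present, so QilK is active.
No repressor is bound and QilK is active, so *temM* is transcribed.
So TemM is produced and active.
No repressor is bound and TemM is active, so *pexQ* is transcribed.
→ *pexQ* is ON.
5 of the 5 genes are transcribed.

5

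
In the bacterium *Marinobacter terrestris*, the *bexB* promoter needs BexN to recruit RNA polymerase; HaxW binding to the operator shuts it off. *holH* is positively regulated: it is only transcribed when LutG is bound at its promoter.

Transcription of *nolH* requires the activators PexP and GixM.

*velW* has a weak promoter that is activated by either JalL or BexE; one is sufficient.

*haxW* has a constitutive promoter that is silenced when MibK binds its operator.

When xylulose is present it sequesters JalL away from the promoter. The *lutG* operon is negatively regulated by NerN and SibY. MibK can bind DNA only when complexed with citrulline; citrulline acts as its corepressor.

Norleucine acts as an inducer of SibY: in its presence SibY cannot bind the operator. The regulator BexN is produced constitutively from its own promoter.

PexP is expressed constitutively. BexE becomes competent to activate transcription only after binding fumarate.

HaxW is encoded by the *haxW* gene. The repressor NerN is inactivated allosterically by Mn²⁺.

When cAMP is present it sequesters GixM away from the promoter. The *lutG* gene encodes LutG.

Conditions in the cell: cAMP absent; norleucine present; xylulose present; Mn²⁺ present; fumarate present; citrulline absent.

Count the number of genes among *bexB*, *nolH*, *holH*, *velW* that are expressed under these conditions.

3

Citrulline is absent, so MibK is inactive.
With no repressor bound, *haxW* is transcribed.
So HaxW is produced and active.
BexN is produced constitutively and is active.
With repressor HaxW bound, *bexB* is not transcribed.
→ *bexB* is OFF.
PexP is produced constitutively and is active.
cAMP is absent, so GixM is active.
No repressor is bound and PexP and GixM are active, so *nolH* is transcribed.
→ *nolH* is ON.
Mn²⁺ is present, so NerN is inactive.
Norleucine is present, so SibY is inactive.
With no repressor bound, *lutG* is transcribed.
So LutG is produced and active.
No repressor is bound and LutG is active, so *holH* is transcribed.
→ *holH* is ON.
Xylulose is present, so JalL is inactive.
Fumarate is present, so BexE is active.
Activator BexE is present, so *velW* is transcribed.
→ *velW* is ON.
3 of the 4 genes are transcribed.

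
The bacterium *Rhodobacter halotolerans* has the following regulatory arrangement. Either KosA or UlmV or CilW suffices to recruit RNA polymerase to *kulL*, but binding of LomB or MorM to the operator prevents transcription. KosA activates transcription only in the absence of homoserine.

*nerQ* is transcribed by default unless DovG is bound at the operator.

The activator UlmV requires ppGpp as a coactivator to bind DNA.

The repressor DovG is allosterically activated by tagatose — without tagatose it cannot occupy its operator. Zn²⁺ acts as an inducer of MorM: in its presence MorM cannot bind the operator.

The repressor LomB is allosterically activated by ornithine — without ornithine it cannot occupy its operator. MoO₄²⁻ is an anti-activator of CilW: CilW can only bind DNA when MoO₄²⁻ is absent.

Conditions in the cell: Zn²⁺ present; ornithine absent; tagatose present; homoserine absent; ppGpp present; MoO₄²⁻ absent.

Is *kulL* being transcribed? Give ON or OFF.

ON

Ornithine is absent, so LomB is inactive.
Homoserine is absent, so KosA is active.
ppGpp is present, so UlmV is active.
Zn²⁺ is present, so MorM is inactive.
MoO₄²⁻ is absent, so CilW is active.
Activator KosA is present, so *kulL* is transcribed.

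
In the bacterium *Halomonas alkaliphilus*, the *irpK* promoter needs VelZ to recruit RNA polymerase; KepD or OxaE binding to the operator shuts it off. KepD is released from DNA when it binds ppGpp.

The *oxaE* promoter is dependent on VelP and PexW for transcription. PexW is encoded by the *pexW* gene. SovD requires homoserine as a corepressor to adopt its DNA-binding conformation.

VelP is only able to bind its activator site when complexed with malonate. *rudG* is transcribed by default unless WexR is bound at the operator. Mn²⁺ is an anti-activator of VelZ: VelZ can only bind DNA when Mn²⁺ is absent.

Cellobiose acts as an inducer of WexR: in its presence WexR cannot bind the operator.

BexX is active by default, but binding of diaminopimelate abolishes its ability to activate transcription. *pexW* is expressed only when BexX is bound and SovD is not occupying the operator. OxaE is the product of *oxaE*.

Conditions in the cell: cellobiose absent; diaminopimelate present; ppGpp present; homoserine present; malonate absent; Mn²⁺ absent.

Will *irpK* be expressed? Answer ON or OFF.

ppGpp is present, so KepD is inactive.
Mn²⁺ is absent, so VelZ is active.
Malonate is absent, so VelP is inactive.
Homoserine is present, so SovD is active.
Diaminopimelate is present, so BexX is inactive.
With repressor SovD bound, *pexW* is not transcribed.
So PexW is not produced.
Required activator VelP is absent, so *oxaE* is not transcribed.
So OxaE is not produced.
No repressor is bound and VelZ is active, so *irpK* is transcribed.

ON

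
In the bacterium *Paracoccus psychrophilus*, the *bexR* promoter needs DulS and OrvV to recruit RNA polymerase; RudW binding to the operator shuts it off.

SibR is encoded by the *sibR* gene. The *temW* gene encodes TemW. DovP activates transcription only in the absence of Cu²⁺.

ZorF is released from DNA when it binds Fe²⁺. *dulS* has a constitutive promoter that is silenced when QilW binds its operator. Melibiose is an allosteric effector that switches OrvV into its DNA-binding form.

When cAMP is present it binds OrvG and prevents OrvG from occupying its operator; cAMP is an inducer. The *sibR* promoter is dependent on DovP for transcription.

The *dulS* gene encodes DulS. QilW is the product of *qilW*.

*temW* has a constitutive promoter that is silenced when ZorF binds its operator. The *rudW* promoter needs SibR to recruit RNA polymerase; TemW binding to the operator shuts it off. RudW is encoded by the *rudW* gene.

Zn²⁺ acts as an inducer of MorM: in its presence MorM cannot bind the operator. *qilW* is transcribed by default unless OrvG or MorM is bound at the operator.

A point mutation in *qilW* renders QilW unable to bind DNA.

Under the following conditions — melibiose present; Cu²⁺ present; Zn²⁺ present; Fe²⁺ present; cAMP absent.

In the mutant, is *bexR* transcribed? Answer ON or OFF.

QilW is non-functional in this strain, so it has no effect.
With no repressor bound, *dulS* is transcribed.
So DulS is produced and active.
Fe²⁺ is present, so ZorF is inactive.
With no repressor bound, *temW* is transcribed.
So TemW is produced and active.
Cu²⁺ is present, so DovP is inactive.
Required activator DovP is absent, so *sibR* is not transcribed.
So SibR is not produced.
With repressor TemW bound, *rudW* is not transcribed.
So RudW is not produced.
Melibiose is present, so OrvV is active.
No repressor is bound and DulS and OrvV are active, so *bexR* is transcribed.

ON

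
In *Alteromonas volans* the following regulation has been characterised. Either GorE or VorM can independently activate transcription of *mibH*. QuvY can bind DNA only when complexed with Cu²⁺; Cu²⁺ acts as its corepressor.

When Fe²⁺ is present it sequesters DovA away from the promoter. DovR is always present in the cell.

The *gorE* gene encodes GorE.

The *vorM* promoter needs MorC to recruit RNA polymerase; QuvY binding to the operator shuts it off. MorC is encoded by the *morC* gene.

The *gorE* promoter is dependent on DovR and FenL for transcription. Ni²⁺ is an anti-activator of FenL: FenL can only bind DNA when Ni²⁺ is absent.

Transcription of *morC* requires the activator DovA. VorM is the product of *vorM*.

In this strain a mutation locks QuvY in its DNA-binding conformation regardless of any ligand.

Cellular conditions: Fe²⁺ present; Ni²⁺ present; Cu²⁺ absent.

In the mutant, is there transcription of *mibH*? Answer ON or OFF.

DovR is produced constitutively and is active.
Ni²⁺ is present, so FenL is inactive.
Required activator FenL is absent, so *gorE* is not transcribed.
So GorE is not produced.
QuvY is constitutively active in this strain.
Fe²⁺ is present, so DovA is inactive.
Required activator DovA is absent, so *morC* is not transcribed.
So MorC is not produced.
With repressor QuvY bound, *vorM* is not transcribed.
So VorM is not produced.
No activator is available at the *mibH* promoter, so *mibH* is not transcribed.

OFF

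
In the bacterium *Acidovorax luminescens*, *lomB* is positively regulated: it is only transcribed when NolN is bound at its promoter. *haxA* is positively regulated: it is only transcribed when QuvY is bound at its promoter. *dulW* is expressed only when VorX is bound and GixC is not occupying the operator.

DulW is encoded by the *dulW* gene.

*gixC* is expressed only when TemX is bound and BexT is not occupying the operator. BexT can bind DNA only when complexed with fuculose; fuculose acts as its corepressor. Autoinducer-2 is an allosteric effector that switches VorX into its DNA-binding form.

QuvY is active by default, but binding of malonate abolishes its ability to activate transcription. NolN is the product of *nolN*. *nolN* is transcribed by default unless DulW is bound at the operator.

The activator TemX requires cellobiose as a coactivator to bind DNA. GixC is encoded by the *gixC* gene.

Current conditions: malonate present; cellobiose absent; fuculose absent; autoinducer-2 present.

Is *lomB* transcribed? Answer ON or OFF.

Fuculose is absent, so BexT is inactive.
Cellobiose is absent, so TemX is inactive.
Required activator TemX is absent, so *gixC* is not transcribed.
So GixC is not produced.
Autoinducer-2 is present, so VorX is active.
No repressor is bound and VorX is active, so *dulW* is transcribed.
So DulW is produced and active.
With repressor DulW bound, *nolN* is not transcribed.
So NolN is not produced.
Required activator NolN is absent, so *lomB* is not transcribed.

OFF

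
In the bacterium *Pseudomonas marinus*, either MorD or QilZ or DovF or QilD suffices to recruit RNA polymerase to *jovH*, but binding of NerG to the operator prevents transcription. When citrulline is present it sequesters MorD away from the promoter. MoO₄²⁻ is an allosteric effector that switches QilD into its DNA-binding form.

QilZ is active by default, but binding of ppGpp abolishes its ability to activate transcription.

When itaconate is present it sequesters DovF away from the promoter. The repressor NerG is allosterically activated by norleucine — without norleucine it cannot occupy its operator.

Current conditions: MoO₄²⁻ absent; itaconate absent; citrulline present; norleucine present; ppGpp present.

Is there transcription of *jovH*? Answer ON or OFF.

OFF

Citrulline is present, so MorD is inactive.
ppGpp is present, so QilZ is inactive.
Itaconate is absent, so DovF is active.
MoO₄²⁻ is absent, so QilD is inactive.
Norleucine is present, so NerG is active.
With repressor NerG bound, *jovH* is not transcribed.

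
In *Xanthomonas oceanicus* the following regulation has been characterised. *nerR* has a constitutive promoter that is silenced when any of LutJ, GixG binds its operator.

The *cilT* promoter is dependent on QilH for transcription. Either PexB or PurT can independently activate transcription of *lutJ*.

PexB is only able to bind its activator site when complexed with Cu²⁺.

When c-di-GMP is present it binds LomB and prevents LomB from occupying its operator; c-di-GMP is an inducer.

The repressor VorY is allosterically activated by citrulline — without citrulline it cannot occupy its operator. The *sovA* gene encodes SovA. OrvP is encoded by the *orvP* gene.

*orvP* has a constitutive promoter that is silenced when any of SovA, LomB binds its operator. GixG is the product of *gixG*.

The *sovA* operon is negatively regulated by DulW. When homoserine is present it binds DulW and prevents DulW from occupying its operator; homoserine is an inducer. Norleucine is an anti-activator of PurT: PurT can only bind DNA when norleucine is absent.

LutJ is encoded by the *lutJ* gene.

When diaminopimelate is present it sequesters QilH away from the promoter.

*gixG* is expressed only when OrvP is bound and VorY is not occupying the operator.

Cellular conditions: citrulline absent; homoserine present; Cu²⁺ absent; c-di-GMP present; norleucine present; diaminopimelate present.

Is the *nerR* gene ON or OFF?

Cu²⁺ is absent, so PexB is inactive.
Norleucine is present, so PurT is inactive.
No activator is available at the *lutJ* promoter, so *lutJ* is not transcribed.
So LutJ is not produced.
Homoserine is present, so DulW is inactive.
With no repressor bound, *sovA* is transcribed.
So SovA is produced and active.
c-di-GMP is present, so LomB is inactive.
With repressor SovA bound, *orvP* is not transcribed.
So OrvP is not produced.
Citrulline is absent, so VorY is inactive.
Required activator OrvP is absent, so *gixG* is not transcribed.
So GixG is not produced.
With no repressor bound, *nerR* is transcribed.

ON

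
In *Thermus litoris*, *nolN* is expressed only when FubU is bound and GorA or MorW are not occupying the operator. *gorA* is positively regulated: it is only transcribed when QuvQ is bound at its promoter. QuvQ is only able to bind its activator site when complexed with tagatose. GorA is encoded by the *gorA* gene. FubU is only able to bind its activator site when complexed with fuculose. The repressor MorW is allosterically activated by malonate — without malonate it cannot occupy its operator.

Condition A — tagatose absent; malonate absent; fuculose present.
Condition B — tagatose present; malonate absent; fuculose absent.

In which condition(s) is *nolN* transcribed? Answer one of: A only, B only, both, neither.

A only

Condition A:
Tagatose is absent, so QuvQ is inactive.
Required activator QuvQ is absent, so *gorA* is not transcribed.
So GorA is not produced.
Malonate is absent, so MorW is inactive.
Fuculose is present, so FubU is active.
No repressor is bound and FubU is active, so *nolN* is transcribed.
→ *nolN* is ON in A.
Condition B:
Tagatose is present, so QuvQ is active.
No repressor is bound and QuvQ is active, so *gorA* is transcribed.
So GorA is produced and active.
Malonate is absent, so MorW is inactive.
Fuculose is absent, so FubU is inactive.
With repressor GorA bound, *nolN* is not transcribed.
→ *nolN* is OFF in B.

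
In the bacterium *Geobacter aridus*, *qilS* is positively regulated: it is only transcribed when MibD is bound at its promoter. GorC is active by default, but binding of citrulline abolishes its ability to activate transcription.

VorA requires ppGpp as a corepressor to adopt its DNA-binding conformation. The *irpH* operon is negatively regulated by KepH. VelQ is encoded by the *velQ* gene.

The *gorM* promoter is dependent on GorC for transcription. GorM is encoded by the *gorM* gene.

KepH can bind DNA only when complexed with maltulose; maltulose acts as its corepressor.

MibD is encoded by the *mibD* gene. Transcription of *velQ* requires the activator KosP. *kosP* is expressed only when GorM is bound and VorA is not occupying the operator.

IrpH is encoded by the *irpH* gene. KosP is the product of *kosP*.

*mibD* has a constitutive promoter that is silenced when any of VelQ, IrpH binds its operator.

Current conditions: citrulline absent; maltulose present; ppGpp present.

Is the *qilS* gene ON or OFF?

ON

Citrulline is absent, so GorC is active.
No repressor is bound and GorC is active, so *gorM* is transcribed.
So GorM is produced and active.
ppGpp is present, so VorA is active.
With repressor VorA bound, *kosP* is not transcribed.
So KosP is not produced.
Required activator KosP is absent, so *velQ* is not transcribed.
So VelQ is not produced.
Maltulose is present, so KepH is active.
With repressor KepH bound, *irpH* is not transcribed.
So IrpH is not produced.
With no repressor bound, *mibD* is transcribed.
So MibD is produced and active.
No repressor is bound and MibD is active, so *qilS* is transcribed.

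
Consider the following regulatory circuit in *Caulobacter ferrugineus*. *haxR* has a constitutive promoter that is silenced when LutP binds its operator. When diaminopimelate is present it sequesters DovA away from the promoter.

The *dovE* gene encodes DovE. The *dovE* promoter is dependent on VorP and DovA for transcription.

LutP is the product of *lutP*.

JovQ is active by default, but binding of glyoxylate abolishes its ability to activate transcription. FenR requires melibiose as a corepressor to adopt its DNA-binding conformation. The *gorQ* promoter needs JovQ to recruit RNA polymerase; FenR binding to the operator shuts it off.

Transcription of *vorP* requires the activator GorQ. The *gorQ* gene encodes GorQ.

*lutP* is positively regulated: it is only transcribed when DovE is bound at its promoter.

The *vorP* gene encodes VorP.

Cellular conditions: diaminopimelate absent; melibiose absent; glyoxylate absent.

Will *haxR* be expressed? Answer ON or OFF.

Melibiose is absent, so FenR is inactive.
Glyoxylate is absent, so JovQ is active.
No repressor is bound and JovQ is active, so *gorQ* is transcribed.
So GorQ is produced and active.
No repressor is bound and GorQ is active, so *vorP* is transcribed.
So VorP is produced and active.
Diaminopimelate is absent, so DovA is active.
No repressor is bound and VorP and DovA are active, so *dovE* is transcribed.
So DovE is produced and active.
No repressor is bound and DovE is active, so *lutP* is transcribed.
So LutP is produced and active.
With repressor LutP bound, *haxR* is not transcribed.

OFF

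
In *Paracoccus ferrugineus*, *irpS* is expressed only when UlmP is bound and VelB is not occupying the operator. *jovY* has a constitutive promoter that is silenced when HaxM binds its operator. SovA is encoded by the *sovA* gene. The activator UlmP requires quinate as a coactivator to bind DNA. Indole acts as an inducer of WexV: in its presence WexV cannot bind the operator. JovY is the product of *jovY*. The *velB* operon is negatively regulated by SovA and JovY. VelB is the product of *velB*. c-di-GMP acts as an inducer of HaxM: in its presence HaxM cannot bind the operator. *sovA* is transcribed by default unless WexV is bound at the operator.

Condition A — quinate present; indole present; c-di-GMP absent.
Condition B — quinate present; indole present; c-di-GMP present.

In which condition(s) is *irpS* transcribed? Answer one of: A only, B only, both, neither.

Condition A:
Quinate is present, so UlmP is active.
Indole is present, so WexV is inactive.
With no repressor bound, *sovA* is transcribed.
So SovA is produced and active.
c-di-GMP is absent, so HaxM is active.
With repressor HaxM bound, *jovY* is not transcribed.
So JovY is not produced.
With repressor SovA bound, *velB* is not transcribed.
So VelB is not produced.
No repressor is bound and UlmP is active, so *irpS* is transcribed.
→ *irpS* is ON in A.
Condition B:
Quinate is present, so UlmP is active.
Indole is present, so WexV is inactive.
With no repressor bound, *sovA* is transcribed.
So SovA is produced and active.
c-di-GMP is present, so HaxM is inactive.
With no repressor bound, *jovY* is transcribed.
So JovY is produced and active.
With repressor SovA bound, *velB* is not transcribed.
So VelB is not produced.
No repressor is bound and UlmP is active, so *irpS* is transcribed.
→ *irpS* is ON in B.

both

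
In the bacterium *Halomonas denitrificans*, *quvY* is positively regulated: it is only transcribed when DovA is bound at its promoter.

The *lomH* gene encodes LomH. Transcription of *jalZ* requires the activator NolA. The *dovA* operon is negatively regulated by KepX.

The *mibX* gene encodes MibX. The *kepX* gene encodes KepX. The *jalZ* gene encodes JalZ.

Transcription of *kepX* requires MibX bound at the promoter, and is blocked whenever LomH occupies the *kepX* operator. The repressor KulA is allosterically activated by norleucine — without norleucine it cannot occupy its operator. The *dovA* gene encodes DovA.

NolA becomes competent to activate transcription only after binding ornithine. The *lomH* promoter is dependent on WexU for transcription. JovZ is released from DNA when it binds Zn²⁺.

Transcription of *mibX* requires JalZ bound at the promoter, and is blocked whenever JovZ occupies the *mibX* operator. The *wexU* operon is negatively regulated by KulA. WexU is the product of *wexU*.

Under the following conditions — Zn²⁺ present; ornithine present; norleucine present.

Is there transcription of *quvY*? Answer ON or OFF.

Norleucine is present, so KulA is active.
With repressor KulA bound, *wexU* is not transcribed.
So WexU is not produced.
Required activator WexU is absent, so *lomH* is not transcribed.
So LomH is not produced.
Ornithine is present, so NolA is active.
No repressor is bound and NolA is active, so *jalZ* is transcribed.
So JalZ is produced and active.
Zn²⁺ is present, so JovZ is inactive.
No repressor is bound and JalZ is active, so *mibX* is transcribed.
So MibX is produced and active.
No repressor is bound and MibX is active, so *kepX* is transcribed.
So KepX is produced and active.
With repressor KepX bound, *dovA* is not transcribed.
So DovA is not produced.
Required activator DovA is absent, so *quvY* is not transcribed.

OFF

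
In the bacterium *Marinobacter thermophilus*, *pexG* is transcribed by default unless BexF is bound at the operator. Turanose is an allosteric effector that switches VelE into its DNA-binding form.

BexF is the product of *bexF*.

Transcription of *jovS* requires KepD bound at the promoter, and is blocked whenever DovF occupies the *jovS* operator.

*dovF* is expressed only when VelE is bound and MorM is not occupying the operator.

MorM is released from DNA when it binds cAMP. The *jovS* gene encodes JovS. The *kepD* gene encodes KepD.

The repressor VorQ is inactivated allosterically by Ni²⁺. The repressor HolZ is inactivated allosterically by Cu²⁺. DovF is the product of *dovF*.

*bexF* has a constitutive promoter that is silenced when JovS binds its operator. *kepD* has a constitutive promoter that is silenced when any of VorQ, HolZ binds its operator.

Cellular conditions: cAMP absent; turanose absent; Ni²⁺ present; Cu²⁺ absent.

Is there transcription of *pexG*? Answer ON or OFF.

OFF

Ni²⁺ is present, so VorQ is inactive.
Cu²⁺ is absent, so HolZ is active.
With repressor HolZ bound, *kepD* is not transcribed.
So KepD is not produced.
cAMP is absent, so MorM is active.
Turanose is absent, so VelE is inactive.
With repressor MorM bound, *dovF* is not transcribed.
So DovF is not produced.
Required activator KepD is absent, so *jovS* is not transcribed.
So JovS is not produced.
With no repressor bound, *bexF* is transcribed.
So BexF is produced and active.
With repressor BexF bound, *pexG* is not transcribed.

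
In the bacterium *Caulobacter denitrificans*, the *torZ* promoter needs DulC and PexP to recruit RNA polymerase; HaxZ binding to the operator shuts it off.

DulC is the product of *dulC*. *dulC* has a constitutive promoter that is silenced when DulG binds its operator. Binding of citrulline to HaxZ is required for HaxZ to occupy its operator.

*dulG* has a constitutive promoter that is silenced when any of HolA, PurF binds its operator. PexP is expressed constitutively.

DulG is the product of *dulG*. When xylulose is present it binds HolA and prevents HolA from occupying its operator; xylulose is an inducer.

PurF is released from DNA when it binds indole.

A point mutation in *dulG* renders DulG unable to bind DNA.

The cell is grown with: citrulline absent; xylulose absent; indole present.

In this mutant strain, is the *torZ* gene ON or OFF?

ON

DulG is non-functional in this strain, so it has no effect.
With no repressor bound, *dulC* is transcribed.
So DulC is produced and active.
PexP is produced constitutively and is active.
Citrulline is absent, so HaxZ is inactive.
No repressor is bound and DulC and PexP are active, so *torZ* is transcribed.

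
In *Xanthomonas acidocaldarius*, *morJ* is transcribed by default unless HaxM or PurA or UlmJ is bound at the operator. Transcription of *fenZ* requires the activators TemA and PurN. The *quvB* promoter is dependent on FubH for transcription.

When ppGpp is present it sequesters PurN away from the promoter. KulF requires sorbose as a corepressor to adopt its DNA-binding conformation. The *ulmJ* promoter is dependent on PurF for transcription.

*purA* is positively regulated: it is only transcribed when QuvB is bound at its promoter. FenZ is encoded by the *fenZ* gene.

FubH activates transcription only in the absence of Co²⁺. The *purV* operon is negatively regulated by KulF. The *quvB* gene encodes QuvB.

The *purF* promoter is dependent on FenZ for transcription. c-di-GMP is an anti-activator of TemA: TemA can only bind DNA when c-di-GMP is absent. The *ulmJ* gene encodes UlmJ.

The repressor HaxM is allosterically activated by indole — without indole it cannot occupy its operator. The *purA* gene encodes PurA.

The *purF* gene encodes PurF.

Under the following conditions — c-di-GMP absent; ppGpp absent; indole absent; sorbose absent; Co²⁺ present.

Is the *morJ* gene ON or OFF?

Indole is absent, so HaxM is inactive.
Co²⁺ is present, so FubH is inactive.
Required activator FubH is absent, so *quvB* is not transcribed.
So QuvB is not produced.
Required activator QuvB is absent, so *purA* is not transcribed.
So PurA is not produced.
c-di-GMP is absent, so TemA is active.
ppGpp is absent, so PurN is active.
No repressor is bound and TemA and PurN are active, so *fenZ* is transcribed.
So FenZ is produced and active.
No repressor is bound and FenZ is active, so *purF* is transcribed.
So PurF is produced and active.
No repressor is bound and PurF is active, so *ulmJ* is transcribed.
So UlmJ is produced and active.
With repressor UlmJ bound, *morJ* is not transcribed.

OFF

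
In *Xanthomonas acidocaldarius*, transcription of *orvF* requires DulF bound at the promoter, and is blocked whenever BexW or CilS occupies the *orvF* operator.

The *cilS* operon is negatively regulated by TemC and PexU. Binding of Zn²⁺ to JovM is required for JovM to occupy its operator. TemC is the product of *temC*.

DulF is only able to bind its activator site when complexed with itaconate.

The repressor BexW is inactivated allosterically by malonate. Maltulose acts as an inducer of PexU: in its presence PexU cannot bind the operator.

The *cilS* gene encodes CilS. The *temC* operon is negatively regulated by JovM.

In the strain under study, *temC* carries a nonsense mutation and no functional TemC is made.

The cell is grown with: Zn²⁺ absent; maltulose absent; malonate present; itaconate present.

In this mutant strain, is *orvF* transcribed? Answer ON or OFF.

Malonate is present, so BexW is inactive.
Itaconate is present, so DulF is active.
TemC is non-functional in this strain, so it has no effect.
Maltulose is absent, so PexU is active.
With repressor PexU bound, *cilS* is not transcribed.
So CilS is not produced.
No repressor is bound and DulF is active, so *orvF* is transcribed.

ON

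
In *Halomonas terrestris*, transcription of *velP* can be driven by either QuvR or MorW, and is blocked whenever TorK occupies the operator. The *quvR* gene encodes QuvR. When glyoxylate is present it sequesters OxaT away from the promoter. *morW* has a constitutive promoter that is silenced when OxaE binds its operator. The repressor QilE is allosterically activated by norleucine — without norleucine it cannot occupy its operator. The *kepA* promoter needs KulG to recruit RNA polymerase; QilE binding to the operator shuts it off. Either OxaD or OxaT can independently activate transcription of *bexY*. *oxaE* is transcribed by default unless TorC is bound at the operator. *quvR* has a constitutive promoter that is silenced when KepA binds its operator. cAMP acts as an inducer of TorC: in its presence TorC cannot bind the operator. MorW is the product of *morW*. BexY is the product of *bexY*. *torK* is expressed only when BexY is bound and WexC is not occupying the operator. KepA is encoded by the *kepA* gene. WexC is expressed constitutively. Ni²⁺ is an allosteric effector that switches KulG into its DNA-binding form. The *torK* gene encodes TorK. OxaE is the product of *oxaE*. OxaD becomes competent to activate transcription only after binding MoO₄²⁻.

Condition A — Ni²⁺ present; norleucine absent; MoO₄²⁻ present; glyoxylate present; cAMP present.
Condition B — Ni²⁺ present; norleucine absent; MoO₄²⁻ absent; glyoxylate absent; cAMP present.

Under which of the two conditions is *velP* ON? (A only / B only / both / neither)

neither

Condition A:
Ni²⁺ is present, so KulG is active.
Norleucine is absent, so QilE is inactive.
No repressor is bound and KulG is active, so *kepA* is transcribed.
So KepA is produced and active.
With repressor KepA bound, *quvR* is not transcribed.
So QuvR is not produced.
WexC is produced constitutively and is active.
MoO₄²⁻ is present, so OxaD is active.
Glyoxylate is present, so OxaT is inactive.
Activator OxaD is present, so *bexY* is transcribed.
So BexY is produced and active.
With repressor WexC bound, *torK* is not transcribed.
So TorK is not produced.
cAMP is present, so TorC is inactive.
With no repressor bound, *oxaE* is transcribed.
So OxaE is produced and active.
With repressor OxaE bound, *morW* is not transcribed.
So MorW is not produced.
No activator is available at the *velP* promoter, so *velP* is not transcribed.
→ *velP* is OFF in A.
Condition B:
Ni²⁺ is present, so KulG is active.
Norleucine is absent, so QilE is inactive.
No repressor is bound and KulG is active, so *kepA* is transcribed.
So KepA is produced and active.
With repressor KepA bound, *quvR* is not transcribed.
So QuvR is not produced.
WexC is produced constitutively and is active.
MoO₄²⁻ is absent, so OxaD is inactive.
Glyoxylate is absent, so OxaT is active.
Activator OxaT is present, so *bexY* is transcribed.
So BexY is produced and active.
With repressor WexC bound, *torK* is not transcribed.
So TorK is not produced.
cAMP is present, so TorC is inactive.
With no repressor bound, *oxaE* is transcribed.
So OxaE is produced and active.
With repressor OxaE bound, *morW* is not transcribed.
So MorW is not produced.
No activator is available at the *velP* promoter, so *velP* is not transcribed.
→ *velP* is OFF in B.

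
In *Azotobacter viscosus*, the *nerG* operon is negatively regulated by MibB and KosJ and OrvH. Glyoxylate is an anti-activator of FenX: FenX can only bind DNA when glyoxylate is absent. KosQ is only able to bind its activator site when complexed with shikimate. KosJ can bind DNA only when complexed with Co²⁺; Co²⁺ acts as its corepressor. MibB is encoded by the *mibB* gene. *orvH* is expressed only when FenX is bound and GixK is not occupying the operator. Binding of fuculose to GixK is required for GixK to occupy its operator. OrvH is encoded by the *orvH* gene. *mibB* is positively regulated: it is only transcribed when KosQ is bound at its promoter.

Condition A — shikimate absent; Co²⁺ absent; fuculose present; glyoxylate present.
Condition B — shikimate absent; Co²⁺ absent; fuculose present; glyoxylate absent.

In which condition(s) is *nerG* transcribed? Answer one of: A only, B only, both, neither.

Condition A:
Shikimate is absent, so KosQ is inactive.
Required activator KosQ is absent, so *mibB* is not transcribed.
So MibB is not produced.
Co²⁺ is absent, so KosJ is inactive.
Fuculose is present, so GixK is active.
Glyoxylate is present, so FenX is inactive.
With repressor GixK bound, *orvH* is not transcribed.
So OrvH is not produced.
With no repressor bound, *nerG* is transcribed.
→ *nerG* is ON in A.
Condition B:
Shikimate is absent, so KosQ is inactive.
Required activator KosQ is absent, so *mibB* is not transcribed.
So MibB is not produced.
Co²⁺ is absent, so KosJ is inactive.
Fuculose is present, so GixK is active.
Glyoxylate is absent, so FenX is active.
With repressor GixK bound, *orvH* is not transcribed.
So OrvH is not produced.
With no repressor bound, *nerG* is transcribed.
→ *nerG* is ON in B.

both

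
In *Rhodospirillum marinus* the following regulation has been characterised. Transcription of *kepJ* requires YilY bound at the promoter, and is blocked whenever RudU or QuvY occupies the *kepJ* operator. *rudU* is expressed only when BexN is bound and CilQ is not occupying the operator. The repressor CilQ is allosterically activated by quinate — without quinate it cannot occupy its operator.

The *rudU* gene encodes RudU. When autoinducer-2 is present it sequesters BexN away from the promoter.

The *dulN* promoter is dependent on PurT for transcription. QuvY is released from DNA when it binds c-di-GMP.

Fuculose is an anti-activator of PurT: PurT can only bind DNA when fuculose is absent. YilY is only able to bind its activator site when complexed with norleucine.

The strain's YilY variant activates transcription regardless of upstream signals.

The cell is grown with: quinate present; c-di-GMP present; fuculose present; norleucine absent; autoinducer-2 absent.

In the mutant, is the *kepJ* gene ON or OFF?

Quinate is present, so CilQ is active.
Autoinducer-2 is absent, so BexN is active.
With repressor CilQ bound, *rudU* is not transcribed.
So RudU is not produced.
c-di-GMP is present, so QuvY is inactive.
YilY is constitutively active in this strain.
No repressor is bound and YilY is active, so *kepJ* is transcribed.

ON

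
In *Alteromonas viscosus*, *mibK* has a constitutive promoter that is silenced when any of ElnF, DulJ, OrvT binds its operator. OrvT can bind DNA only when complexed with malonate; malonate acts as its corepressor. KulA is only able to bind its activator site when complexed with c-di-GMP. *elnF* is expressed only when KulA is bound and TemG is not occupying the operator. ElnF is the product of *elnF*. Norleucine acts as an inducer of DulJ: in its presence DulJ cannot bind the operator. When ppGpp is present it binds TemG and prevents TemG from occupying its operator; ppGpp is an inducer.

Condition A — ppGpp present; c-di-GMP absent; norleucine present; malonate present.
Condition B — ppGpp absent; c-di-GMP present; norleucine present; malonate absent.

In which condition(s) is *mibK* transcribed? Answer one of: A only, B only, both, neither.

Condition A:
ppGpp is present, so TemG is inactive.
c-di-GMP is absent, so KulA is inactive.
Required activator KulA is absent, so *elnF* is not transcribed.
So ElnF is not produced.
Norleucine is present, so DulJ is inactive.
Malonate is present, so OrvT is active.
With repressor OrvT bound, *mibK* is not transcribed.
→ *mibK* is OFF in A.
Condition B:
ppGpp is absent, so TemG is active.
c-di-GMP is present, so KulA is active.
With repressor TemG bound, *elnF* is not transcribed.
So ElnF is not produced.
Norleucine is present, so DulJ is inactive.
Malonate is absent, so OrvT is inactive.
With no repressor bound, *mibK* is transcribed.
→ *mibK* is ON in B.

B only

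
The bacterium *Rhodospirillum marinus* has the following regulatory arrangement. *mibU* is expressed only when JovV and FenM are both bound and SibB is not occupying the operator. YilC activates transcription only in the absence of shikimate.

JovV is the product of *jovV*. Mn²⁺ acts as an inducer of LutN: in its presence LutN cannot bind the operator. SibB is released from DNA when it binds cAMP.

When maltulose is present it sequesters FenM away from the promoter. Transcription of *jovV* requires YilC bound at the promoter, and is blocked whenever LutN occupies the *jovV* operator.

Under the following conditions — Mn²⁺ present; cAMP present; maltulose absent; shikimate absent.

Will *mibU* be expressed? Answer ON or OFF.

ON

Mn²⁺ is present, so LutN is inactive.
Shikimate is absent, so YilC is active.
No repressor is bound and YilC is active, so *jovV* is transcribed.
So JovV is produced and active.
cAMP is present, so SibB is inactive.
Maltulose is absent, so FenM is active.
No repressor is bound and JovV and FenM are active, so *mibU* is transcribed.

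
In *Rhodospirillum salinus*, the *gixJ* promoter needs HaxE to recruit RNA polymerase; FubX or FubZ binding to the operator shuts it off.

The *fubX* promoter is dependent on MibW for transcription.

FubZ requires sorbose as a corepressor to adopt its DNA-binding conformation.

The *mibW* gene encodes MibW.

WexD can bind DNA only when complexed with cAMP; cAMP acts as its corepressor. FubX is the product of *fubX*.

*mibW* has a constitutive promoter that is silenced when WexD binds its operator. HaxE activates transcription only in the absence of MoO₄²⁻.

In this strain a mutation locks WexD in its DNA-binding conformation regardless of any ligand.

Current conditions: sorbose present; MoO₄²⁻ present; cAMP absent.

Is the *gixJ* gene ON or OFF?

OFF

WexD is constitutively active in this strain.
With repressor WexD bound, *mibW* is not transcribed.
So MibW is not produced.
Required activator MibW is absent, so *fubX* is not transcribed.
So FubX is not produced.
Sorbose is present, so FubZ is active.
MoO₄²⁻ is present, so HaxE is inactive.
With repressor FubZ bound, *gixJ* is not transcribed.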